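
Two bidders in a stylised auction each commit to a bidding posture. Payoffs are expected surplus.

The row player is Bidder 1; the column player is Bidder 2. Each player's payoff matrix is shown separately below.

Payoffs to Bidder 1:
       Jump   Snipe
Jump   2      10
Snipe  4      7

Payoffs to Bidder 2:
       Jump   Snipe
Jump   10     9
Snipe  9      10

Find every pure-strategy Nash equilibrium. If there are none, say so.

This game has no pure Nash equilibrium.

For each player, find the best response to each opponent profile; mutual best responses are the pure NE.
Bidder 1 against Jump: payoffs 2, 4 → best response Snipe.
Bidder 1 against Snipe: payoffs 10, 7 → best response Jump.
Bidder 2 against Jump: payoffs 10, 9 → best response Jump.
Bidder 2 against Snipe: payoffs 9, 10 → best response Snipe.
No profile is a mutual best response for all players.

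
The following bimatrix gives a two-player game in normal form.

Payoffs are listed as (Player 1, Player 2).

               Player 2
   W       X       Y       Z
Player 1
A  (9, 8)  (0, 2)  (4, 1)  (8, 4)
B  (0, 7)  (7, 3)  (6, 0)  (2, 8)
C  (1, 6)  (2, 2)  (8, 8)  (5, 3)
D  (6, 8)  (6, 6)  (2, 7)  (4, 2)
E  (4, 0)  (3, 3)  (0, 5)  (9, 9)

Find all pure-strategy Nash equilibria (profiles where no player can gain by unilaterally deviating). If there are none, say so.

The pure Nash equilibria are (A, W), (C, Y), (E, Z).

Player 1 against W: payoffs 9, 0, 1, 6, 4 → best response A.
Player 1 against X: payoffs 0, 7, 2, 6, 3 → best response B.
Player 1 against Y: payoffs 4, 6, 8, 2, 0 → best response C.
Player 1 against Z: payoffs 8, 2, 5, 4, 9 → best response E.
Player 2 against A: payoffs 8, 2, 1, 4 → best response W.
Player 2 against B: payoffs 7, 3, 0, 8 → best response Z.
Player 2 against C: payoffs 6, 2, 8, 3 → best response Y.
Player 2 against D: payoffs 8, 6, 7, 2 → best response W.
Player 2 against E: payoffs 0, 3, 5, 9 → best response Z.
Mutual best responses: (A, W); (C, Y); (E, Z).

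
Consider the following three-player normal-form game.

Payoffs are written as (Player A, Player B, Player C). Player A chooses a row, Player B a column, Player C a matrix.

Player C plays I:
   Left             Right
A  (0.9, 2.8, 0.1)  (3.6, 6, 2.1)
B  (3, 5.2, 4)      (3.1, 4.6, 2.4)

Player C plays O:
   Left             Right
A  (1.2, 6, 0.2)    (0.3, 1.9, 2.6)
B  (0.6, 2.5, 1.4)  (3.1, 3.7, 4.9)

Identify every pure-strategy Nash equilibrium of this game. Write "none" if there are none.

Pure-strategy Nash equilibria: (A, Left, O); (B, Left, I); (B, Right, O)

Player A against (Left, I): payoffs 0.9, 3 → best response B.
Player A against (Left, O): payoffs 1.2, 0.6 → best response A.
Player A against (Right, I): payoffs 3.6, 3.1 → best response A.
Player A against (Right, O): payoffs 0.3, 3.1 → best response B.
Player B against (A, I): payoffs 2.8, 6 → best response Right.
Player B against (A, O): payoffs 6, 1.9 → best response Left.
Player B against (B, I): payoffs 5.2, 4.6 → best response Left.
Player B against (B, O): payoffs 2.5, 3.7 → best response Right.
Player C against (A, Left): payoffs 0.1, 0.2 → best response O.
Player C against (A, Right): payoffs 2.1, 2.6 → best response O.
Player C against (B, Left): payoffs 4, 1.4 → best response I.
Player C against (B, Right): payoffs 2.4, 4.9 → best response O.
Mutual best responses: (A, Left, O); (B, Left, I); (B, Right, O).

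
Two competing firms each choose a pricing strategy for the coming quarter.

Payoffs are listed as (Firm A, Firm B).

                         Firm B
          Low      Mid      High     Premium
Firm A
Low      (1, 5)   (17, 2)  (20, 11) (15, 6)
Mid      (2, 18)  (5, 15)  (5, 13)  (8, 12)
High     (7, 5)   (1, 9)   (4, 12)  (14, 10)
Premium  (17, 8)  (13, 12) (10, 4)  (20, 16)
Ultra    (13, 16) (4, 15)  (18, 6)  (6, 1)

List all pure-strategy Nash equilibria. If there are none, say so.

For each player, find the best response to each opponent profile; mutual best responses are the pure NE.
Firm A against Low: payoffs 1, 2, 7, 17, 13 → best response Premium.
Firm A against Mid: payoffs 17, 5, 1, 13, 4 → best response Low.
Firm A against High: payoffs 20, 5, 4, 10, 18 → best response Low.
Firm A against Premium: payoffs 15, 8, 14, 20, 6 → best response Premium.
Firm B against Low: payoffs 5, 2, 11, 6 → best response High.
Firm B against Mid: payoffs 18, 15, 13, 12 → best response Low.
Firm B against High: payoffs 5, 9, 12, 10 → best response High.
Firm B against Premium: payoffs 8, 12, 4, 16 → best response Premium.
Firm B against Ultra: payoffs 16, 15, 6, 1 → best response Low.
Mutual best responses: (Low, High); (Premium, Premium).

Pure-strategy Nash equilibria: (Low, High), (Premium, Premium)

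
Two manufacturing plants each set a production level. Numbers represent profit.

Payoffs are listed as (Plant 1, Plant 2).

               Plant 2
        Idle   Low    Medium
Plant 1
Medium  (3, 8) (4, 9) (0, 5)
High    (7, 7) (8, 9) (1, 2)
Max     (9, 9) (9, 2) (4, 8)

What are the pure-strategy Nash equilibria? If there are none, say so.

Plant 1 against Idle: payoffs 3, 7, 9 → best response Max.
Plant 1 against Low: payoffs 4, 8, 9 → best response Max.
Plant 1 against Medium: payoffs 0, 1, 4 → best response Max.
Plant 2 against Medium: payoffs 8, 9, 5 → best response Low.
Plant 2 against High: payoffs 7, 9, 2 → best response Low.
Plant 2 against Max: payoffs 9, 2, 8 → best response Idle.
Mutual best responses: (Max, Idle).

Pure NE: (Max, Idle)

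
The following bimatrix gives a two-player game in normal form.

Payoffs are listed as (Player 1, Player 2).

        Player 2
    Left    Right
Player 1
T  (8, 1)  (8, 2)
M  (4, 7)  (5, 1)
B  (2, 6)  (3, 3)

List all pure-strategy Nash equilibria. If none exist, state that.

Pure NE: (T, Right)

Player 1 against Left: payoffs 8, 4, 2 → best response T.
Player 1 against Right: payoffs 8, 5, 3 → best response T.
Player 2 against T: payoffs 1, 2 → best response Right.
Player 2 against M: payoffs 7, 1 → best response Left.
Player 2 against B: payoffs 6, 3 → best response Left.
Mutual best responses: (T, Right).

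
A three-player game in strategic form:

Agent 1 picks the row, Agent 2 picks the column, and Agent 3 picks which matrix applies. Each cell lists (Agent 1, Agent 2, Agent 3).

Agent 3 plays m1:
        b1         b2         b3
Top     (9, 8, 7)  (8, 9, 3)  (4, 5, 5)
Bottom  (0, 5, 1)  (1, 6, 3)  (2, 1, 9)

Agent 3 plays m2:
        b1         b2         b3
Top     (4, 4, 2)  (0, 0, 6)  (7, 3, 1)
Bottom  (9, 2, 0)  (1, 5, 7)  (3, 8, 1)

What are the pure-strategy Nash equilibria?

No pure-strategy Nash equilibrium.

(Top, b1, m1): Agent 2 can switch to b2 (8 → 9). Not NE.
(Top, b1, m2): Agent 1 can switch to Bottom (4 → 9). Not NE.
(Top, b2, m1): Agent 3 can switch to m2 (3 → 6). Not NE.
(Top, b2, m2): Agent 1 can switch to Bottom (0 → 1). Not NE.
(Top, b3, m1): Agent 2 can switch to b1 (5 → 8). Not NE.
(Top, b3, m2): Agent 2 can switch to b1 (3 → 4). Not NE.
(The remaining 6 profiles each have a profitable deviation by the same check.)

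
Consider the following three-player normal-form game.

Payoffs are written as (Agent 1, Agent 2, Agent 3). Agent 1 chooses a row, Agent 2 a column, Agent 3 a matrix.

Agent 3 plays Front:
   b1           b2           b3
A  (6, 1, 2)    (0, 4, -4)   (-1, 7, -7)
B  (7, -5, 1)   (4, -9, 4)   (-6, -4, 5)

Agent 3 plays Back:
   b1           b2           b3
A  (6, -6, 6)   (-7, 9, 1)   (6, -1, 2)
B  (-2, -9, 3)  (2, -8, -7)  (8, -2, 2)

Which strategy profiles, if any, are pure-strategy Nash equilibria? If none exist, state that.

Check each profile: it is a Nash equilibrium iff no player can strictly gain by switching unilaterally.
(A, b1, Front): Agent 1 can switch to B (6 → 7). Not NE.
(A, b1, Back): Agent 2 can switch to b2 (-6 → 9). Not NE.
(A, b2, Front): Agent 1 can switch to B (0 → 4). Not NE.
(A, b2, Back): Agent 1 can switch to B (-7 → 2). Not NE.
(A, b3, Front): Agent 3 can switch to Back (-7 → 2). Not NE.
(A, b3, Back): Agent 1 can switch to B (6 → 8). Not NE.
(B, b1, Front): Agent 2 can switch to b3 (-5 → -4). Not NE.
(B, b1, Back): Agent 1 can switch to A (-2 → 6). Not NE.
(B, b2, Front): Agent 2 can switch to b1 (-9 → -5). Not NE.
(B, b2, Back): Agent 2 can switch to b3 (-8 → -2). Not NE.
(B, b3, Front): Agent 1 can switch to A (-6 → -1). Not NE.
(B, b3, Back): Agent 3 can switch to Front (2 → 5). Not NE.

No pure-strategy Nash equilibrium.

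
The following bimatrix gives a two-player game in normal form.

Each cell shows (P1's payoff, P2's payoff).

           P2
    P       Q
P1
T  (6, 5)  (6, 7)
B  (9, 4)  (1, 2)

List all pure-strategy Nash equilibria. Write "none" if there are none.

For each player, find the best response to each opponent profile; mutual best responses are the pure NE.
P1 against P: payoffs 6, 9 → best response B.
P1 against Q: payoffs 6, 1 → best response T.
P2 against T: payoffs 5, 7 → best response Q.
P2 against B: payoffs 4, 2 → best response P.
Mutual best responses: (T, Q); (B, P).

The pure Nash equilibria are (T, Q); (B, P).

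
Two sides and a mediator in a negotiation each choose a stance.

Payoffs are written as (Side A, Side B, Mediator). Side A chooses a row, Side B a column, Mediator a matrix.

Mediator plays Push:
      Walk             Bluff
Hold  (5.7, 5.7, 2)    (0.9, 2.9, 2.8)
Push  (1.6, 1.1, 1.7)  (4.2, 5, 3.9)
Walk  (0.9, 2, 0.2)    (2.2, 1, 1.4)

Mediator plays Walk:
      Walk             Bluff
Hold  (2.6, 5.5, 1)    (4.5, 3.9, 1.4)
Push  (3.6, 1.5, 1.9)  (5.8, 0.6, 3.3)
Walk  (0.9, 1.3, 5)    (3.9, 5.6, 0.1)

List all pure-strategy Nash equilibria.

For each strategy profile, look for a profitable unilateral deviation.
(Hold, Walk, Push): Side A gets 5.7, best alternative 1.6; Side B gets 5.7, best alternative 2.9; Mediator gets 2, best alternative 1. No profitable deviation — NE.
(Hold, Walk, Walk): Side A can switch to Push (2.6 → 3.6). Not NE.
(Hold, Bluff, Push): Side A can switch to Push (0.9 → 4.2). Not NE.
(Hold, Bluff, Walk): Side A can switch to Push (4.5 → 5.8). Not NE.
(Push, Walk, Push): Side A can switch to Hold (1.6 → 5.7). Not NE.
(Push, Walk, Walk): Side A gets 3.6, best alternative 2.6; Side B gets 1.5, best alternative 0.6; Mediator gets 1.9, best alternative 1.7. No profitable deviation — NE.
(Push, Bluff, Push): Side A gets 4.2, best alternative 2.2; Side B gets 5, best alternative 1.1; Mediator gets 3.9, best alternative 3.3. No profitable deviation — NE.
(Push, Bluff, Walk): Side B can switch to Walk (0.6 → 1.5). Not NE.
(Walk, Walk, Push): Side A can switch to Hold (0.9 → 5.7). Not NE.
(Walk, Walk, Walk): Side A can switch to Hold (0.9 → 2.6). Not NE.
(Walk, Bluff, Push): Side A can switch to Push (2.2 → 4.2). Not NE.
(The remaining 1 profile has a profitable deviation by the same check.)

The pure Nash equilibria are (Hold, Walk, Push), (Push, Walk, Walk), (Push, Bluff, Push).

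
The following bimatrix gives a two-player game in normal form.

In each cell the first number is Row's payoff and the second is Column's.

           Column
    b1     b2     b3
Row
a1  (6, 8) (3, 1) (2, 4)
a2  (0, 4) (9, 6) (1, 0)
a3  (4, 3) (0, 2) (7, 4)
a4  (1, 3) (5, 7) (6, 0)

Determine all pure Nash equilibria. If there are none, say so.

(a1, b1); (a2, b2); (a3, b3)

For each player, find the best response to each opponent profile; mutual best responses are the pure NE.
Row against b1: payoffs 6, 0, 4, 1 → best response a1.
Row against b2: payoffs 3, 9, 0, 5 → best response a2.
Row against b3: payoffs 2, 1, 7, 6 → best response a3.
Column against a1: payoffs 8, 1, 4 → best response b1.
Column against a2: payoffs 4, 6, 0 → best response b2.
Column against a3: payoffs 3, 2, 4 → best response b3.
Column against a4: payoffs 3, 7, 0 → best response b2.
Mutual best responses: (a1, b1); (a2, b2); (a3, b3).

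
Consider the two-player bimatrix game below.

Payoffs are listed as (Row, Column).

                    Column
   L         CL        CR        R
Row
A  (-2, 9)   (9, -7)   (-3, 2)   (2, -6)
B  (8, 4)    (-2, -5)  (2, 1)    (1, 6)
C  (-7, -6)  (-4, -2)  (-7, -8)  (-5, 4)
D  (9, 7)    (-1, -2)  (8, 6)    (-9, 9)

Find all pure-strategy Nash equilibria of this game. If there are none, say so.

This game has no pure Nash equilibrium.

Row against L: payoffs -2, 8, -7, 9 → best response D.
Row against CL: payoffs 9, -2, -4, -1 → best response A.
Row against CR: payoffs -3, 2, -7, 8 → best response D.
Row against R: payoffs 2, 1, -5, -9 → best response A.
Column against A: payoffs 9, -7, 2, -6 → best response L.
Column against B: payoffs 4, -5, 1, 6 → best response R.
Column against C: payoffs -6, -2, -8, 4 → best response R.
Column against D: payoffs 7, -2, 6, 9 → best response R.
No profile is a mutual best response for all players.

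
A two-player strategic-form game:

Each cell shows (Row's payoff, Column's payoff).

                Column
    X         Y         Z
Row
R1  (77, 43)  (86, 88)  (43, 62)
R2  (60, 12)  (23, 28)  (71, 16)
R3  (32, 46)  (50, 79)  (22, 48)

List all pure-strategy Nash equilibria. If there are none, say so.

Row against X: payoffs 77, 60, 32 → best response R1.
Row against Y: payoffs 86, 23, 50 → best response R1.
Row against Z: payoffs 43, 71, 22 → best response R2.
Column against R1: payoffs 43, 88, 62 → best response Y.
Column against R2: payoffs 12, 28, 16 → best response Y.
Column against R3: payoffs 46, 79, 48 → best response Y.
Mutual best responses: (R1, Y).

Pure NE: (R1, Y)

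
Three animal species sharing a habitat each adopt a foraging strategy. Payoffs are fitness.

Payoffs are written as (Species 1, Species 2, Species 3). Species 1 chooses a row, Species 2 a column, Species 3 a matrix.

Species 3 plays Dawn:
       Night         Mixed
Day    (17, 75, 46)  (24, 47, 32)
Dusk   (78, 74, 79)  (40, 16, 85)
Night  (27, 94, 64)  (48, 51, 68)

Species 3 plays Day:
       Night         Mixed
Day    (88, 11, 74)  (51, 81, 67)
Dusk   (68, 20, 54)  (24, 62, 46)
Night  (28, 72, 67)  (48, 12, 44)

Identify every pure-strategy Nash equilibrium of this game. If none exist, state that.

Species 1 against (Night, Dawn): payoffs 17, 78, 27 → best response Dusk.
Species 1 against (Night, Day): payoffs 88, 68, 28 → best response Day.
Species 1 against (Mixed, Dawn): payoffs 24, 40, 48 → best response Night.
Species 1 against (Mixed, Day): payoffs 51, 24, 48 → best response Day.
Species 2 against (Day, Dawn): payoffs 75, 47 → best response Night.
Species 2 against (Day, Day): payoffs 11, 81 → best response Mixed.
Species 2 against (Dusk, Dawn): payoffs 74, 16 → best response Night.
Species 2 against (Dusk, Day): payoffs 20, 62 → best response Mixed.
Species 2 against (Night, Dawn): payoffs 94, 51 → best response Night.
Species 2 against (Night, Day): payoffs 72, 12 → best response Night.
Species 3 against (Day, Night): payoffs 46, 74 → best response Day.
Species 3 against (Day, Mixed): payoffs 32, 67 → best response Day.
Species 3 against (Dusk, Night): payoffs 79, 54 → best response Dawn.
Species 3 against (Dusk, Mixed): payoffs 85, 46 → best response Dawn.
Species 3 against (Night, Night): payoffs 64, 67 → best response Day.
Species 3 against (Night, Mixed): payoffs 68, 44 → best response Dawn.
Mutual best responses: (Day, Mixed, Day); (Dusk, Night, Dawn).

The pure Nash equilibria are (Day, Mixed, Day) and (Dusk, Night, Dawn).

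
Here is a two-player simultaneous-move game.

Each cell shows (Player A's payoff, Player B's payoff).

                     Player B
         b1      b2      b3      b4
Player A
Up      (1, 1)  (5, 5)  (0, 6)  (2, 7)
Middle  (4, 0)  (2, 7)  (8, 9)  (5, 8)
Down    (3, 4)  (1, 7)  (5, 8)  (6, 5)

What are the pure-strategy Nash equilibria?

(Up, b1): Player A can switch to Middle (1 → 4). Not NE.
(Up, b2): Player B can switch to b3 (5 → 6). Not NE.
(Up, b3): Player A can switch to Middle (0 → 8). Not NE.
(Up, b4): Player A can switch to Middle (2 → 5). Not NE.
(Middle, b1): Player B can switch to b2 (0 → 7). Not NE.
(Middle, b2): Player A can switch to Up (2 → 5). Not NE.
(Middle, b3): Player A gets 8, best alternative 5; Player B gets 9, best alternative 8. No profitable deviation — NE.
(Middle, b4): Player A can switch to Down (5 → 6). Not NE.
(Down, b1): Player A can switch to Middle (3 → 4). Not NE.
(Down, b2): Player A can switch to Up (1 → 5). Not NE.
(Down, b3): Player A can switch to Middle (5 → 8). Not NE.
(The remaining 1 profile has a profitable deviation by the same check.)

(Middle, b3)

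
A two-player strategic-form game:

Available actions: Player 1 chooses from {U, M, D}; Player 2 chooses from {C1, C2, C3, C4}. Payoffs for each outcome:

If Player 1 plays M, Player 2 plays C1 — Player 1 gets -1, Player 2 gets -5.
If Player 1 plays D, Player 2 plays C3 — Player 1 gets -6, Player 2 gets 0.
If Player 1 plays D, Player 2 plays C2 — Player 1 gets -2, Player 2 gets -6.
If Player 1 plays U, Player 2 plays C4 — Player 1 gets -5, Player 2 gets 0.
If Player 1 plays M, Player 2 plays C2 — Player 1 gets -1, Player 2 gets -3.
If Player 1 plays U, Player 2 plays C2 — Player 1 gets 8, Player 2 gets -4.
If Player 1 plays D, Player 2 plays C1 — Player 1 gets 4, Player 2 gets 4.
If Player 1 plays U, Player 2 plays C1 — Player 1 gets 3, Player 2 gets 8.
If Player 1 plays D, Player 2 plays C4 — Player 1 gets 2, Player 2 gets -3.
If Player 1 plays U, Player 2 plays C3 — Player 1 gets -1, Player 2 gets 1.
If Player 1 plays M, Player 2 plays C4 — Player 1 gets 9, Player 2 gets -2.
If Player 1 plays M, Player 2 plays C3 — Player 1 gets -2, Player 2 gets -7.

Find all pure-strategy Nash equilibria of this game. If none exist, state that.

(M, C4) and (D, C1)

Mark each player's best response to every combination of opponents' strategies; a profile where every player is best-responding is a pure Nash equilibrium.
Player 1 against C1: payoffs 3, -1, 4 → best response D.
Player 1 against C2: payoffs 8, -1, -2 → best response U.
Player 1 against C3: payoffs -1, -2, -6 → best response U.
Player 1 against C4: payoffs -5, 9, 2 → best response M.
Player 2 against U: payoffs 8, -4, 1, 0 → best response C1.
Player 2 against M: payoffs -5, -3, -7, -2 → best response C4.
Player 2 against D: payoffs 4, -6, 0, -3 → best response C1.
Mutual best responses: (M, C4); (D, C1).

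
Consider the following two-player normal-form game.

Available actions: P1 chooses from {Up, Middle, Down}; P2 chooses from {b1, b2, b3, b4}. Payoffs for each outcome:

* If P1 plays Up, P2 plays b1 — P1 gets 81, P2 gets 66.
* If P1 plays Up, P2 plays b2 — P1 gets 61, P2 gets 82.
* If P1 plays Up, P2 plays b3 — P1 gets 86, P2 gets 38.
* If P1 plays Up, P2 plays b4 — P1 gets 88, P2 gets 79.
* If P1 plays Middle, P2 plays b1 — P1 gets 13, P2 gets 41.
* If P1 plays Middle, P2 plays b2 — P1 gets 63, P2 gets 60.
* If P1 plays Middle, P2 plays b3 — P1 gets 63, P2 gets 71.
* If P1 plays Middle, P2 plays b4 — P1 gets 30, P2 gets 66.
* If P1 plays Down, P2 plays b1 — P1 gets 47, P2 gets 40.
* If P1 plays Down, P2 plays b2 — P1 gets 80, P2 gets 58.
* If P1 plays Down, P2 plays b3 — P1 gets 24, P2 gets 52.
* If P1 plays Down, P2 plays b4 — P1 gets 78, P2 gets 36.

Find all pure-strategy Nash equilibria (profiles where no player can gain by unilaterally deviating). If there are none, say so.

For each player, find the best response to each opponent profile; mutual best responses are the pure NE.
P1 against b1: payoffs 81, 13, 47 → best response Up.
P1 against b2: payoffs 61, 63, 80 → best response Down.
P1 against b3: payoffs 86, 63, 24 → best response Up.
P1 against b4: payoffs 88, 30, 78 → best response Up.
P2 against Up: payoffs 66, 82, 38, 79 → best response b2.
P2 against Middle: payoffs 41, 60, 71, 66 → best response b3.
P2 against Down: payoffs 40, 58, 52, 36 → best response b2.
Mutual best responses: (Down, b2).

(Down, b2)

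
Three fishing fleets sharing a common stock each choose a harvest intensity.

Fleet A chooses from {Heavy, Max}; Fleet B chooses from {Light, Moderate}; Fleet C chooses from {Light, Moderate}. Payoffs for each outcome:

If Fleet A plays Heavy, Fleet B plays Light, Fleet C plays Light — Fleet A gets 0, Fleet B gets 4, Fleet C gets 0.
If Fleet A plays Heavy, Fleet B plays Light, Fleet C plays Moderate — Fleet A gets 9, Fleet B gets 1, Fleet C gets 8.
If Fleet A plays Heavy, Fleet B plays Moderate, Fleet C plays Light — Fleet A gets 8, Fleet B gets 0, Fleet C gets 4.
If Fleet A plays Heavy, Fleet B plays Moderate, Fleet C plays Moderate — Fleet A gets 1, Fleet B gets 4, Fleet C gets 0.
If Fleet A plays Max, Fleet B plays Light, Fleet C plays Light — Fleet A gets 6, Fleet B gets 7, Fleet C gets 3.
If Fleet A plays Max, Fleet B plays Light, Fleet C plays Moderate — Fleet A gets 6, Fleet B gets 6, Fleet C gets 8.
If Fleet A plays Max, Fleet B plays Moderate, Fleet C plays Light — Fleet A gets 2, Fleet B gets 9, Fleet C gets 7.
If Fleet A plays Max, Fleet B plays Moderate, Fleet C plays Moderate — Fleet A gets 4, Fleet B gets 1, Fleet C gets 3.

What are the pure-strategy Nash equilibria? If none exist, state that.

No pure-strategy Nash equilibrium.

Fleet A against (Light, Light): payoffs 0, 6 → best response Max.
Fleet A against (Light, Moderate): payoffs 9, 6 → best response Heavy.
Fleet A against (Moderate, Light): payoffs 8, 2 → best response Heavy.
Fleet A against (Moderate, Moderate): payoffs 1, 4 → best response Max.
Fleet B against (Heavy, Light): payoffs 4, 0 → best response Light.
Fleet B against (Heavy, Moderate): payoffs 1, 4 → best response Moderate.
Fleet B against (Max, Light): payoffs 7, 9 → best response Moderate.
Fleet B against (Max, Moderate): payoffs 6, 1 → best response Light.
Fleet C against (Heavy, Light): payoffs 0, 8 → best response Moderate.
Fleet C against (Heavy, Moderate): payoffs 4, 0 → best response Light.
Fleet C against (Max, Light): payoffs 3, 8 → best response Moderate.
Fleet C against (Max, Moderate): payoffs 7, 3 → best response Light.
No profile is a mutual best response for all players.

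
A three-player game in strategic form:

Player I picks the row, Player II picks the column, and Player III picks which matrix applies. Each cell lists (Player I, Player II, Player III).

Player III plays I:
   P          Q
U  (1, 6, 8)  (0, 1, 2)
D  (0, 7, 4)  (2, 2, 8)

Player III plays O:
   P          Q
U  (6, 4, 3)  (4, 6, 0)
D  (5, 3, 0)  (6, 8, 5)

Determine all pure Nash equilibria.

Pure NE: (U, P, I)

Check each profile: it is a Nash equilibrium iff no player can strictly gain by switching unilaterally.
(U, P, I): Player I gets 1, best alternative 0; Player II gets 6, best alternative 1; Player III gets 8, best alternative 3. No profitable deviation — NE.
(U, P, O): Player II can switch to Q (4 → 6). Not NE.
(U, Q, I): Player I can switch to D (0 → 2). Not NE.
(U, Q, O): Player I can switch to D (4 → 6). Not NE.
(D, P, I): Player I can switch to U (0 → 1). Not NE.
(D, P, O): Player I can switch to U (5 → 6). Not NE.
(D, Q, I): Player II can switch to P (2 → 7). Not NE.
(D, Q, O): Player III can switch to I (5 → 8). Not NE.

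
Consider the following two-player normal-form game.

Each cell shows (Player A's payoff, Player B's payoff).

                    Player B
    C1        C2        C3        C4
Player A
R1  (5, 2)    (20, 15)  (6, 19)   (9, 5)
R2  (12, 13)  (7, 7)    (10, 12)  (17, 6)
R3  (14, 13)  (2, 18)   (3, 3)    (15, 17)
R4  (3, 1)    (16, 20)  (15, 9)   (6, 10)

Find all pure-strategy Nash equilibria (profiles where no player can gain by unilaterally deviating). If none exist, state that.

(R1, C1): Player A can switch to R2 (5 → 12). Not NE.
(R1, C2): Player B can switch to C3 (15 → 19). Not NE.
(R1, C3): Player A can switch to R2 (6 → 10). Not NE.
(R1, C4): Player A can switch to R2 (9 → 17). Not NE.
(R2, C1): Player A can switch to R3 (12 → 14). Not NE.
(R2, C2): Player A can switch to R1 (7 → 20). Not NE.
(R2, C3): Player A can switch to R4 (10 → 15). Not NE.
(R2, C4): Player B can switch to C1 (6 → 13). Not NE.
(The remaining 8 profiles each have a profitable deviation by the same check.)

There is no pure-strategy Nash equilibrium.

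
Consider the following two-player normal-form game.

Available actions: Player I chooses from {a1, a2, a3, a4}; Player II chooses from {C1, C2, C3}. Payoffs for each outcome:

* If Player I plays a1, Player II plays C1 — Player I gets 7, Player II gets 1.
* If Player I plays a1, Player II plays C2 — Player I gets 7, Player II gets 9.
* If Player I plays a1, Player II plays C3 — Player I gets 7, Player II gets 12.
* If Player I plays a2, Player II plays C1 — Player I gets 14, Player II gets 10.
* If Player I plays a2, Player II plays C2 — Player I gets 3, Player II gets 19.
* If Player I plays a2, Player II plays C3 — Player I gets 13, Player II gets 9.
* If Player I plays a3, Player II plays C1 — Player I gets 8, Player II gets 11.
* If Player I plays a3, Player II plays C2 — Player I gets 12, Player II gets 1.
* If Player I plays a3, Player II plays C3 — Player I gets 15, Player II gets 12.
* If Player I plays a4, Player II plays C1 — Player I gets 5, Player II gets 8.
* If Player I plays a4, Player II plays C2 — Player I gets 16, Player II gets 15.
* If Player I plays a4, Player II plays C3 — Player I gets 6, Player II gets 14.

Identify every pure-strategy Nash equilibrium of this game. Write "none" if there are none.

The pure Nash equilibria are (a3, C3); (a4, C2).

(a1, C1): Player I can switch to a2 (7 → 14). Not NE.
(a1, C2): Player I can switch to a3 (7 → 12). Not NE.
(a1, C3): Player I can switch to a2 (7 → 13). Not NE.
(a2, C1): Player II can switch to C2 (10 → 19). Not NE.
(a2, C2): Player I can switch to a1 (3 → 7). Not NE.
(a2, C3): Player I can switch to a3 (13 → 15). Not NE.
(a3, C1): Player I can switch to a2 (8 → 14). Not NE.
(a3, C2): Player I can switch to a4 (12 → 16). Not NE.
(a3, C3): Player I gets 15, best alternative 13; Player II gets 12, best alternative 11. No profitable deviation — NE.
(a4, C1): Player I can switch to a1 (5 → 7). Not NE.
(a4, C2): Player I gets 16, best alternative 12; Player II gets 15, best alternative 14. No profitable deviation — NE.
(a4, C3): Player I can switch to a1 (6 → 7). Not NE.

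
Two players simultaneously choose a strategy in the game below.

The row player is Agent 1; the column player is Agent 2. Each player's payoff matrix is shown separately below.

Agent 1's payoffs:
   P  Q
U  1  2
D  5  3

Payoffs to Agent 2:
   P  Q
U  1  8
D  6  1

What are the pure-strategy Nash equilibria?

Agent 1 against P: payoffs 1, 5 → best response D.
Agent 1 against Q: payoffs 2, 3 → best response D.
Agent 2 against U: payoffs 1, 8 → best response Q.
Agent 2 against D: payoffs 6, 1 → best response P.
Mutual best responses: (D, P).

(D, P)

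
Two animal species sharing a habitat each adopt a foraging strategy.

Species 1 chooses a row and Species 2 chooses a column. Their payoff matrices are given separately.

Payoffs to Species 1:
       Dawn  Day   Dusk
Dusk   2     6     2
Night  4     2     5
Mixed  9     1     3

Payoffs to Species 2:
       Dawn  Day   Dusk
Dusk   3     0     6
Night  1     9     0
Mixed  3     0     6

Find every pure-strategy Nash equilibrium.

There is no pure-strategy Nash equilibrium.

Species 1 against Dawn: payoffs 2, 4, 9 → best response Mixed.
Species 1 against Day: payoffs 6, 2, 1 → best response Dusk.
Species 1 against Dusk: payoffs 2, 5, 3 → best response Night.
Species 2 against Dusk: payoffs 3, 0, 6 → best response Dusk.
Species 2 against Night: payoffs 1, 9, 0 → best response Day.
Species 2 against Mixed: payoffs 3, 0, 6 → best response Dusk.
No profile is a mutual best response for all players.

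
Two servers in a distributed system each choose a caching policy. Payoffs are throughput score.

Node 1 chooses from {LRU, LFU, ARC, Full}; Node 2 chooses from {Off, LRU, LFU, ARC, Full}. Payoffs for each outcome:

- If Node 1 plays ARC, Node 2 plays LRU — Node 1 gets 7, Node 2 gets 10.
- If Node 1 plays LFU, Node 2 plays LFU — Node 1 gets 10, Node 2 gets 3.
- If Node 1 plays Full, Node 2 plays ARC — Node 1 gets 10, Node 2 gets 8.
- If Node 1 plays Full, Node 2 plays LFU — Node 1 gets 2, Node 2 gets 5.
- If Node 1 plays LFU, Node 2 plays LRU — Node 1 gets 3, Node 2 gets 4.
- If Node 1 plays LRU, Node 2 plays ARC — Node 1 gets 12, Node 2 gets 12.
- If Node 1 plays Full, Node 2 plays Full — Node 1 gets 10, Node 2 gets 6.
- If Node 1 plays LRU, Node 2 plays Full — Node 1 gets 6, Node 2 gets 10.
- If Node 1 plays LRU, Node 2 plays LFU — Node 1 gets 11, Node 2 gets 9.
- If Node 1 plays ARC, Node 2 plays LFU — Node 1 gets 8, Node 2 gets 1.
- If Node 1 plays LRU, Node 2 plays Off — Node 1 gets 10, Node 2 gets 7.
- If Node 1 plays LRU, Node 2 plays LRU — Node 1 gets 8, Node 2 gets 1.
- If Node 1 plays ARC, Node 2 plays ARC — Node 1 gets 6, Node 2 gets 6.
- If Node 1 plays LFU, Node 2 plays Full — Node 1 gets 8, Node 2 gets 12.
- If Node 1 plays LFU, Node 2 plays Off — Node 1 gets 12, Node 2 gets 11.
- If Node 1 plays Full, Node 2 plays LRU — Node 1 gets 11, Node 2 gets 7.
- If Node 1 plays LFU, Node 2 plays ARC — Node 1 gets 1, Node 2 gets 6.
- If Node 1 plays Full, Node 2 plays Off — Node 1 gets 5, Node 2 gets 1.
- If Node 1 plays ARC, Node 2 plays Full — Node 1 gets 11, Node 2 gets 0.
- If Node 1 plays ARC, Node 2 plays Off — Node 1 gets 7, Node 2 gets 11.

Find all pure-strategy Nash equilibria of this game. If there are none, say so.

Pure NE: (LRU, ARC)

(LRU, Off): Node 1 can switch to LFU (10 → 12). Not NE.
(LRU, LRU): Node 1 can switch to Full (8 → 11). Not NE.
(LRU, LFU): Node 2 can switch to ARC (9 → 12). Not NE.
(LRU, ARC): Node 1 gets 12, best alternative 10; Node 2 gets 12, best alternative 10. No profitable deviation — NE.
(LRU, Full): Node 1 can switch to LFU (6 → 8). Not NE.
(LFU, Off): Node 2 can switch to Full (11 → 12). Not NE.
(LFU, LRU): Node 1 can switch to LRU (3 → 8). Not NE.
(The remaining 13 profiles each have a profitable deviation by the same check.)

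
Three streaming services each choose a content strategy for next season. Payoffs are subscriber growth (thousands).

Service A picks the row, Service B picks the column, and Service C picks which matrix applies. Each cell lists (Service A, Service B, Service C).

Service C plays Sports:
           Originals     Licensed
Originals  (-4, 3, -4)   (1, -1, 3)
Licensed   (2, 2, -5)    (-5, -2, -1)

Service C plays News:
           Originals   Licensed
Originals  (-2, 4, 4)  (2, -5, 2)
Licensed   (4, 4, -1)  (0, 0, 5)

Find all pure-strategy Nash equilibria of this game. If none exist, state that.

Mark each player's best response to every combination of opponents' strategies; a profile where every player is best-responding is a pure Nash equilibrium.
Service A against (Originals, Sports): payoffs -4, 2 → best response Licensed.
Service A against (Originals, News): payoffs -2, 4 → best response Licensed.
Service A against (Licensed, Sports): payoffs 1, -5 → best response Originals.
Service A against (Licensed, News): payoffs 2, 0 → best response Originals.
Service B against (Originals, Sports): payoffs 3, -1 → best response Originals.
Service B against (Originals, News): payoffs 4, -5 → best response Originals.
Service B against (Licensed, Sports): payoffs 2, -2 → best response Originals.
Service B against (Licensed, News): payoffs 4, 0 → best response Originals.
Service C against (Originals, Originals): payoffs -4, 4 → best response News.
Service C against (Originals, Licensed): payoffs 3, 2 → best response Sports.
Service C against (Licensed, Originals): payoffs -5, -1 → best response News.
Service C against (Licensed, Licensed): payoffs -1, 5 → best response News.
Mutual best responses: (Licensed, Originals, News).

The unique pure-strategy Nash equilibrium is (Licensed, Originals, News).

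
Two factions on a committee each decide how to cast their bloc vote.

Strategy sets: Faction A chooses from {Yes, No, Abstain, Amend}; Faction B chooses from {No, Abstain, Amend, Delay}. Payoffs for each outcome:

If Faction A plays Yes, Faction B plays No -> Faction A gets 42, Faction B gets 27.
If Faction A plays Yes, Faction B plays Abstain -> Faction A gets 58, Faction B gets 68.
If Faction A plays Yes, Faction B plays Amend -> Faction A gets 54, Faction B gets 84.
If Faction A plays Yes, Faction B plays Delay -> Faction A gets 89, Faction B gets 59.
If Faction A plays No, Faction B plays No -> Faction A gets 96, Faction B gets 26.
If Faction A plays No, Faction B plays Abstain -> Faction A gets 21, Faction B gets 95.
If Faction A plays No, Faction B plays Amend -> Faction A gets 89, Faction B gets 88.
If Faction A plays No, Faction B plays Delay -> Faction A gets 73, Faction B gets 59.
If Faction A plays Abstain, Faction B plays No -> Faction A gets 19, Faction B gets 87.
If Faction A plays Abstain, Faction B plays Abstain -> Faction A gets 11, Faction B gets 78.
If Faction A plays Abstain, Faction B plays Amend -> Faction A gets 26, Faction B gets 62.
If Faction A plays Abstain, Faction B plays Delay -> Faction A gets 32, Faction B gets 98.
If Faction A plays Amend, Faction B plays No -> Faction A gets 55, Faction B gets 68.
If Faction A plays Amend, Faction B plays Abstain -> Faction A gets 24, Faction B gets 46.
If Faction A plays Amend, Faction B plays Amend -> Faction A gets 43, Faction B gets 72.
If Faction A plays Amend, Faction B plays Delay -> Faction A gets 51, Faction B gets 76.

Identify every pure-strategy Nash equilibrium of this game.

none

(Yes, No): Faction A can switch to No (42 → 96). Not NE.
(Yes, Abstain): Faction B can switch to Amend (68 → 84). Not NE.
(Yes, Amend): Faction A can switch to No (54 → 89). Not NE.
(Yes, Delay): Faction B can switch to Abstain (59 → 68). Not NE.
(No, No): Faction B can switch to Abstain (26 → 95). Not NE.
(No, Abstain): Faction A can switch to Yes (21 → 58). Not NE.
(The remaining 10 profiles each have a profitable deviation by the same check.)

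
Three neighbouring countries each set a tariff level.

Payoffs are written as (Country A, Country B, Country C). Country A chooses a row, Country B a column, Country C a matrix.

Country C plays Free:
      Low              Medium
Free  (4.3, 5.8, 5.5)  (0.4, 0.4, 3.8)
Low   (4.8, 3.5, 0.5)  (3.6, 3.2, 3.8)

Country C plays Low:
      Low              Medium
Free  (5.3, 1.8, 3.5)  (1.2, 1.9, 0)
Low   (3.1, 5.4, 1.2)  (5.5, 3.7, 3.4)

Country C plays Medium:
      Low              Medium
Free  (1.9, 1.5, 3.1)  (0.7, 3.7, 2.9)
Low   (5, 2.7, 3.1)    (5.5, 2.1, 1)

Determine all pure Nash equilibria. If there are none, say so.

The unique pure-strategy Nash equilibrium is (Low, Low, Medium).

(Free, Low, Free): Country A can switch to Low (4.3 → 4.8). Not NE.
(Free, Low, Low): Country B can switch to Medium (1.8 → 1.9). Not NE.
(Free, Low, Medium): Country A can switch to Low (1.9 → 5). Not NE.
(Free, Medium, Free): Country A can switch to Low (0.4 → 3.6). Not NE.
(Free, Medium, Low): Country A can switch to Low (1.2 → 5.5). Not NE.
(Free, Medium, Medium): Country A can switch to Low (0.7 → 5.5). Not NE.
(Low, Low, Free): Country C can switch to Low (0.5 → 1.2). Not NE.
(Low, Low, Low): Country A can switch to Free (3.1 → 5.3). Not NE.
(Low, Low, Medium): Country A gets 5, best alternative 1.9; Country B gets 2.7, best alternative 2.1; Country C gets 3.1, best alternative 1.2. No profitable deviation — NE.
(Low, Medium, Free): Country B can switch to Low (3.2 → 3.5). Not NE.
(Low, Medium, Low): Country B can switch to Low (3.7 → 5.4). Not NE.
(Low, Medium, Medium): Country B can switch to Low (2.1 → 2.7). Not NE.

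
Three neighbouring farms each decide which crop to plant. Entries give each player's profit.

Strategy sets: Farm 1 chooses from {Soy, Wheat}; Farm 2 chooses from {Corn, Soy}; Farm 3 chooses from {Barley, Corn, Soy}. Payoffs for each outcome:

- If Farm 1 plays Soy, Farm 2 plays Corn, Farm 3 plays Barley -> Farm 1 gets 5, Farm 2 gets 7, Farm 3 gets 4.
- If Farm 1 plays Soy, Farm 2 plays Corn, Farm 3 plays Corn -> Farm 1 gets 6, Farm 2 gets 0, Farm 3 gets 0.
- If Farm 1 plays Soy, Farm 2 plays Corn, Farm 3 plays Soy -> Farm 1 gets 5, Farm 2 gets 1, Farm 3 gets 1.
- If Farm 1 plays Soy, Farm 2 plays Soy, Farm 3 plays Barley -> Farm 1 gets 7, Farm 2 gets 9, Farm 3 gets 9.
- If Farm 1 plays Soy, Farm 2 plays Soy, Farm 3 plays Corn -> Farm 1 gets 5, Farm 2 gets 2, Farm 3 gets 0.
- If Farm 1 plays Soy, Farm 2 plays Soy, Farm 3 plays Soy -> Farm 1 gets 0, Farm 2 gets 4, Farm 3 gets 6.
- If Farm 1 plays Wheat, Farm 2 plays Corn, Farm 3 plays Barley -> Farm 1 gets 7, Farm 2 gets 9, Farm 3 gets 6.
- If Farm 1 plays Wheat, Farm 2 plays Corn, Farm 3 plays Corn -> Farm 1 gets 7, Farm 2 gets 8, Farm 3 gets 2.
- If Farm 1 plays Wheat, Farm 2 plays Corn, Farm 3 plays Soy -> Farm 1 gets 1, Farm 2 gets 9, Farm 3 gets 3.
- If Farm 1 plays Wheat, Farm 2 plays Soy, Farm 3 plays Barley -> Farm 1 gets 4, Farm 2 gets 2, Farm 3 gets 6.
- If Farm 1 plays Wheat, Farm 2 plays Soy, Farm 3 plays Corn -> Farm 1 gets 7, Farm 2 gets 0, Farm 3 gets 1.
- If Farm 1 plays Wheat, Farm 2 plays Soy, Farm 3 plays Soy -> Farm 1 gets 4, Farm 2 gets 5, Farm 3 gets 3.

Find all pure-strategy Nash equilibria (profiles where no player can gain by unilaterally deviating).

Farm 1 against (Corn, Barley): payoffs 5, 7 → best response Wheat.
Farm 1 against (Corn, Corn): payoffs 6, 7 → best response Wheat.
Farm 1 against (Corn, Soy): payoffs 5, 1 → best response Soy.
Farm 1 against (Soy, Barley): payoffs 7, 4 → best response Soy.
Farm 1 against (Soy, Corn): payoffs 5, 7 → best response Wheat.
Farm 1 against (Soy, Soy): payoffs 0, 4 → best response Wheat.
Farm 2 against (Soy, Barley): payoffs 7, 9 → best response Soy.
Farm 2 against (Soy, Corn): payoffs 0, 2 → best response Soy.
Farm 2 against (Soy, Soy): payoffs 1, 4 → best response Soy.
Farm 2 against (Wheat, Barley): payoffs 9, 2 → best response Corn.
Farm 2 against (Wheat, Corn): payoffs 8, 0 → best response Corn.
Farm 2 against (Wheat, Soy): payoffs 9, 5 → best response Corn.
Farm 3 against (Soy, Corn): payoffs 4, 0, 1 → best response Barley.
Farm 3 against (Soy, Soy): payoffs 9, 0, 6 → best response Barley.
Farm 3 against (Wheat, Corn): payoffs 6, 2, 3 → best response Barley.
Farm 3 against (Wheat, Soy): payoffs 6, 1, 3 → best response Barley.
Mutual best responses: (Soy, Soy, Barley); (Wheat, Corn, Barley).

(Soy, Soy, Barley); (Wheat, Corn, Barley)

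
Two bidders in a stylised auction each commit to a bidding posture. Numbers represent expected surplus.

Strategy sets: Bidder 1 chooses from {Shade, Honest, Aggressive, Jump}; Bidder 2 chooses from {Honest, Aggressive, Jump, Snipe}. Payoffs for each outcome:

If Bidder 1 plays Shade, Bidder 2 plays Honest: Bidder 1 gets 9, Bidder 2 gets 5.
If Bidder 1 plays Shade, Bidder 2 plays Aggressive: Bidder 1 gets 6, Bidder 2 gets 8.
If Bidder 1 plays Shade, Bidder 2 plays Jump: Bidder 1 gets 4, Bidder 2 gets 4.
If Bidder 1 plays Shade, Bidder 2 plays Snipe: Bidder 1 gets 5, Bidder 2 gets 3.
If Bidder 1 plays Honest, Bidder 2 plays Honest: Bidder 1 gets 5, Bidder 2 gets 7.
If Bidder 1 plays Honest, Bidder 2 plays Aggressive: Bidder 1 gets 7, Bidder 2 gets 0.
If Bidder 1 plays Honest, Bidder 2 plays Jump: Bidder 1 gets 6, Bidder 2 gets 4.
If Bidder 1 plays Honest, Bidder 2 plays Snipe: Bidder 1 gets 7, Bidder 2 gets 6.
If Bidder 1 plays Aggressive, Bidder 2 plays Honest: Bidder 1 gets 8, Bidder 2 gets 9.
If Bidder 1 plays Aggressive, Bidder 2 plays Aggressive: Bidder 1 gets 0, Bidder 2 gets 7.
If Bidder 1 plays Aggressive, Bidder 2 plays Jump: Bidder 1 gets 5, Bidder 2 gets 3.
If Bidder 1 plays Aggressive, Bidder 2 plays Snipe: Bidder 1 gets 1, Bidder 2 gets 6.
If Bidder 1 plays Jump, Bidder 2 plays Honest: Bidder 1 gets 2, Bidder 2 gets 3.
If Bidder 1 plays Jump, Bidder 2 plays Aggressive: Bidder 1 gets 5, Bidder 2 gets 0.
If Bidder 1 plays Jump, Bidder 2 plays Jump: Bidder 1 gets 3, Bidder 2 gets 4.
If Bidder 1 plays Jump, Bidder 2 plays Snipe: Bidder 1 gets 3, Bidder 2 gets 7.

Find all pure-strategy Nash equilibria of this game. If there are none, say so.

Bidder 1 against Honest: payoffs 9, 5, 8, 2 → best response Shade.
Bidder 1 against Aggressive: payoffs 6, 7, 0, 5 → best response Honest.
Bidder 1 against Jump: payoffs 4, 6, 5, 3 → best response Honest.
Bidder 1 against Snipe: payoffs 5, 7, 1, 3 → best response Honest.
Bidder 2 against Shade: payoffs 5, 8, 4, 3 → best response Aggressive.
Bidder 2 against Honest: payoffs 7, 0, 4, 6 → best response Honest.
Bidder 2 against Aggressive: payoffs 9, 7, 3, 6 → best response Honest.
Bidder 2 against Jump: payoffs 3, 0, 4, 7 → best response Snipe.
No profile is a mutual best response for all players.

No pure-strategy Nash equilibrium.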